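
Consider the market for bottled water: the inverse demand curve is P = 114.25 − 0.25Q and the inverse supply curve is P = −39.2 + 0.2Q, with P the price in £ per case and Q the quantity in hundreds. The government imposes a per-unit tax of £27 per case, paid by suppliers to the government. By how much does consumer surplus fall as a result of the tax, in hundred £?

Consumer surplus falls by £4665 hundred.

Rewrite in direct form: Qd = 457 − 4P and Qs = 5P + 196.
Before the tax: set 457 − 4P = 5P + 196 → P* = £29, Q* = 341.
With the tax collected from suppliers, supply shifts: Qs = 5(P − 27) + 196.
Solving gives Q = 281 with consumers paying £44 and suppliers receiving £17 (the £27 wedge).
ΔCS is the trapezoid between Q = 281 and Q = 341 of height £15: ½ · (341 + 281) · 15 = £4665.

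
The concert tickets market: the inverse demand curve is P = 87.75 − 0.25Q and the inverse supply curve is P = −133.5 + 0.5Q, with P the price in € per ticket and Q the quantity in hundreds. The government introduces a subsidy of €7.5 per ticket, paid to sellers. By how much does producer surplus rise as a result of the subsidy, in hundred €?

Producer surplus rises by €1500 hundred.

Inverting to Q(P) form: Qd = 351 − 4P; Qs = 2P + 267.
Without the subsidy, 351 − 4P = 2P + 267 gives 6P = 84, so P* = €14 and Q* = 295.
With a per-unit subsidy paid to sellers, each receives P + 7.5 per unit sold, so supply becomes Qs = 2(P + 7.5) + 267.
Solving gives Q = 305 with buyers paying €11.5 and sellers receiving €19 (the €7.5 wedge).
ΔPS is the trapezoid between Q = 305 and Q = 295 of height €5: ½ · (295 + 305) · 5 = €1500.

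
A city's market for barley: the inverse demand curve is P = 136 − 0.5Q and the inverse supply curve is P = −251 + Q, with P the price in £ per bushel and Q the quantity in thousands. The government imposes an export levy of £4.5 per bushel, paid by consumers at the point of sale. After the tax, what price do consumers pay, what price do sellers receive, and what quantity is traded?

Rewrite in direct form: Qd = 272 − 2P and Qs = P + 251.
Without the tax, 272 − 2P = P + 251 gives 3P = 21, so P* = £7 and Q* = 258.
With the tax collected from consumers, demand (in seller-price terms) shifts: Qd = 272 − 2(P + 4.5).
New equilibrium: consumers pay £8.5, sellers receive £4, Q = 255. (Wedge: Pb − Ps = 4.5.)
The less price-elastic side of the market bears the larger share of a per-unit tax.

Consumers pay £8.5; sellers receive £4; quantity = 255.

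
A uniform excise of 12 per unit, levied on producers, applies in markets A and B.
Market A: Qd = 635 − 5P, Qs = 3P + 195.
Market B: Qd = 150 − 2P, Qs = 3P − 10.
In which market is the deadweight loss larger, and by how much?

Market A: pre-tax P* = 55, Q* = 360; post-tax Q = 337.5; deadweight loss = 135.
Market B: pre-tax P* = 32, Q* = 86; post-tax Q = 71.6; deadweight loss = 86.4.
Difference: 135 vs 86.4 → market A is larger by 48.6.

Market A, by 48.6.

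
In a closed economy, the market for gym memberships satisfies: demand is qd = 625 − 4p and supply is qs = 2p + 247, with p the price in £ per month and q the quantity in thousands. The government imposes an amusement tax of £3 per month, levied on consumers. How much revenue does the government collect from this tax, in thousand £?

Before the tax: set 625 − 4p = 2p + 247 → p* = £63, q* = 373.
With the tax collected from consumers, demand (in seller-price terms) shifts: qd = 625 − 4(p + 3).
New equilibrium: consumers pay £64, producers receive £61, q = 369. (Wedge: pb − ps = 3.)
Revenue = t · Q = 3 · 369 = £1107.

Tax revenue = £1107 thousand.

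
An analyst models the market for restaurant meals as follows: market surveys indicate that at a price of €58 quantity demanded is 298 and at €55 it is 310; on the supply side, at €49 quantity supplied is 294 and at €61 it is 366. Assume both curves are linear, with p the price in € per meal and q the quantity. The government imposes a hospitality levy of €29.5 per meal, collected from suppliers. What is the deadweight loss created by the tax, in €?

Demand slope: (310 − 298)/(55 − 58) = -4, so qd = 530 − 4p.
Supply slope: (366 − 294)/(61 − 49) = 6, so qs = 6p.
Without the tax, 530 − 4p = 6p gives 10p = 530, so p* = €53 and q* = 318.
With the tax collected from suppliers, supply shifts: qs = 6(p − 29.5).
New equilibrium: buyers pay €70.7, suppliers receive €41.2, q = 247.2. (Wedge: pb − ps = 29.5.)
Quantity falls by |ΔQ| = |318 − 247.2| = 70.8.
DWL = ½ · t · |ΔQ| = ½ · 29.5 · 70.8 = €1044.3.

Deadweight loss = €1044.3.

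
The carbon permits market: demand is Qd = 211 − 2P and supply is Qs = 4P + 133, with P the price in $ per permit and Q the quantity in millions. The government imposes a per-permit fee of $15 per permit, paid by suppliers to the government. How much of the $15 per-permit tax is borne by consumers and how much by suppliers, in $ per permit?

Consumers bear $10 per permit; suppliers bear $5 per permit.

Without the tax, 211 − 2P = 4P + 133 gives 6P = 78, so P* = $13 and Q* = 185.
With the tax collected from suppliers, supply shifts: Qs = 4(P − 15) + 133.
New equilibrium: consumers pay $23, suppliers receive $8, Q = 165. (Wedge: Pb − Ps = 15.)
Burden on consumers: $10; on suppliers: $5. (They sum to $15.)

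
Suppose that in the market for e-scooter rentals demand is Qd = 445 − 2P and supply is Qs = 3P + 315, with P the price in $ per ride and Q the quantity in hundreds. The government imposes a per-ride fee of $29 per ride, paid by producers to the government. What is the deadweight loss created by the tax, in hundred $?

Deadweight loss = $504.6 hundred.

Before the tax: set 445 − 2P = 3P + 315 → P* = $26, Q* = 393.
With the tax collected from producers, supply shifts: Qs = 3(P − 29) + 315.
Solving gives Q = 358.2 with buyers paying $43.4 and producers receiving $14.4 (the $29 wedge).
Quantity falls by |ΔQ| = |393 − 358.2| = 34.8.
DWL = ½ · t · |ΔQ| = ½ · 29 · 34.8 = $504.6.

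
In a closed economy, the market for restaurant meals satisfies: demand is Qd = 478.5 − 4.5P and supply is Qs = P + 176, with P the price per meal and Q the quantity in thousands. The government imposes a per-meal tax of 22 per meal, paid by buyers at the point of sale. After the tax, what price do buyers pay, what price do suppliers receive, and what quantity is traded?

Before the tax: set 478.5 − 4.5P = P + 176 → P* = 55, Q* = 231.
With the tax collected from buyers, demand (in seller-price terms) shifts: Qd = 478.5 − 4.5(P + 22).
Solving gives Q = 213 with buyers paying 59 and suppliers receiving 37 (the 22 wedge).
The less price-elastic side of the market bears the larger share of a per-unit tax.

Buyers pay 59; suppliers receive 37; quantity = 213.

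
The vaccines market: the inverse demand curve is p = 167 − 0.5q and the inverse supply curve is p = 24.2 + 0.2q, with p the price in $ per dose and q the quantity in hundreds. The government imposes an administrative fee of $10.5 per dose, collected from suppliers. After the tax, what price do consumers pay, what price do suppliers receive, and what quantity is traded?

Rewrite in direct form: qd = 334 − 2p and qs = 5p − 121.
Without the tax, 334 − 2p = 5p − 121 gives 7p = 455, so p* = $65 and q* = 204.
With the tax collected from suppliers, supply shifts: qs = 5(p − 10.5) − 121.
New equilibrium: consumers pay $72.5, suppliers receive $62, q = 189. (Wedge: pb − ps = 10.5.)

Consumers pay $72.5; suppliers receive $62; quantity = 189.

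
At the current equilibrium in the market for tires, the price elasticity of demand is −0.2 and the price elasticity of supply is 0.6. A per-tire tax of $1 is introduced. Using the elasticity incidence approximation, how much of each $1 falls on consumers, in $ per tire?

Incidence ratio: consumers' share ≈ εs / (εs + |εd|) = 0.6 / (0.6 + 0.2) = 0.75.
So consumers bear ≈ 0.75 × $1 = $0.75; suppliers bear $0.25.

Consumers bear ≈ $0.75 per tire.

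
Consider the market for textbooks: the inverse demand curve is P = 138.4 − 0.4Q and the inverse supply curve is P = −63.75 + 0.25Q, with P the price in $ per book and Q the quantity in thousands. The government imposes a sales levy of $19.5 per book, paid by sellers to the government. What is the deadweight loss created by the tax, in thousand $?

Deadweight loss = $292.5 thousand.

Inverting to Q(P) form: Qd = 346 − 2.5P; Qs = 4P + 255.
Before the tax: set 346 − 2.5P = 4P + 255 → P* = $14, Q* = 311.
With the tax collected from sellers, supply shifts: Qs = 4(P − 19.5) + 255.
New equilibrium: consumers pay $26, sellers receive $6.5, Q = 281. (Wedge: Pb − Ps = 19.5.)
Quantity falls by |ΔQ| = |311 − 281| = 30.
DWL = ½ · t · |ΔQ| = ½ · 19.5 · 30 = $292.5.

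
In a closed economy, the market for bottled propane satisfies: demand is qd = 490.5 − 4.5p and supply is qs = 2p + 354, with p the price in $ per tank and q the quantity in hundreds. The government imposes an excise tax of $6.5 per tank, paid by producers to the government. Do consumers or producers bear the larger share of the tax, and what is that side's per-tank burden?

Producers bear the larger share: $4.5 per tank.

Without the tax, 490.5 − 4.5p = 2p + 354 gives 6.5p = 136.5, so p* = $21 and q* = 396.
With the tax collected from producers, supply shifts: qs = 2(p − 6.5) + 354.
Solving gives q = 387 with consumers paying $23 and producers receiving $16.5 (the $6.5 wedge).
Per-tank burden: consumers $2, producers $4.5.
Producers take the larger share because supply is less price-elastic here (demand slope 4.5 vs supply slope 2).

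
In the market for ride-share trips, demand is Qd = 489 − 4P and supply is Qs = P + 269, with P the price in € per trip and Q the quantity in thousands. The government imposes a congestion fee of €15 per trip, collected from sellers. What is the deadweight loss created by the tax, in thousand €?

Without the tax, 489 − 4P = P + 269 gives 5P = 220, so P* = €44 and Q* = 313.
With the tax collected from sellers, supply shifts: Qs = (P − 15) + 269.
Solving gives Q = 301 with buyers paying €47 and sellers receiving €32 (the €15 wedge).
Quantity falls by |ΔQ| = |313 − 301| = 12.
DWL = ½ · t · |ΔQ| = ½ · 15 · 12 = €90.

Deadweight loss = €90 thousand.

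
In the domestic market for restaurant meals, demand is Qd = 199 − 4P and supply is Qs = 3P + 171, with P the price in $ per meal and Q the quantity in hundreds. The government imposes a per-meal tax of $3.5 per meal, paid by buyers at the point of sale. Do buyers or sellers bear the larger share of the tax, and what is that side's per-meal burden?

Before the tax: set 199 − 4P = 3P + 171 → P* = $4, Q* = 183.
With the tax collected from buyers, demand (in seller-price terms) shifts: Qd = 199 − 4(P + 3.5).
Solving gives Q = 177 with buyers paying $5.5 and sellers receiving $2 (the $3.5 wedge).
Per-meal burden: buyers $1.5, sellers $2.
Sellers take the larger share because supply is less price-elastic here (demand slope 4 vs supply slope 3).

Sellers bear the larger share: $2 per meal.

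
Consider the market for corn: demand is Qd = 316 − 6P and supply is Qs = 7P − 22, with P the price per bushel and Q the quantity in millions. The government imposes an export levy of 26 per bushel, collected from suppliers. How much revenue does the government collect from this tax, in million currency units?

Tax revenue = 1976 million.

Before the tax: set 316 − 6P = 7P − 22 → P* = 26, Q* = 160.
With the tax collected from suppliers, supply shifts: Qs = 7(P − 26) − 22.
Solving gives Q = 76 with consumers paying 40 and suppliers receiving 14 (the 26 wedge).
Revenue = t · Q = 26 · 76 = 1976.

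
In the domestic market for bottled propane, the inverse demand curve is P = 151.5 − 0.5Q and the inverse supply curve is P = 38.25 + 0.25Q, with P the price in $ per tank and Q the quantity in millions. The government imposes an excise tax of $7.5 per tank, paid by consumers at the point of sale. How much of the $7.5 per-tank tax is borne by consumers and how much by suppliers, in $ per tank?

Consumers bear $5 per tank; suppliers bear $2.5 per tank.

Rewrite in direct form: Qd = 303 − 2P and Qs = 4P − 153.
Before the tax: set 303 − 2P = 4P − 153 → P* = $76, Q* = 151.
With the tax collected from consumers, demand (in seller-price terms) shifts: Qd = 303 − 2(P + 7.5).
Solving gives Q = 141 with consumers paying $81 and suppliers receiving $73.5 (the $7.5 wedge).
Burden on consumers: $5; on suppliers: $2.5. (They sum to $7.5.)
The less price-elastic side of the market bears the larger share of a per-unit tax.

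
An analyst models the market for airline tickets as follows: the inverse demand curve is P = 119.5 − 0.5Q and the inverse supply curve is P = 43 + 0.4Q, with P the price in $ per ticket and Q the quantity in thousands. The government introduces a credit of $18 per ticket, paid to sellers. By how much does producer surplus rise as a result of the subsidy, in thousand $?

Inverting to Q(P) form: Qd = 239 − 2P; Qs = 2.5P − 107.5.
Before the subsidy: set 239 − 2P = 2.5P − 107.5 → P* = $77, Q* = 85.
With a per-unit subsidy paid to sellers, each receives P + 18 per unit sold, so supply becomes Qs = 2.5(P + 18) − 107.5.
New equilibrium: consumers pay $67, sellers receive $85, Q = 105. (Wedge: Pb − Ps = −18.)
ΔPS is the trapezoid between Q = 105 and Q = 85 of height $8: ½ · (85 + 105) · 8 = $760.

Producer surplus rises by $760 thousand.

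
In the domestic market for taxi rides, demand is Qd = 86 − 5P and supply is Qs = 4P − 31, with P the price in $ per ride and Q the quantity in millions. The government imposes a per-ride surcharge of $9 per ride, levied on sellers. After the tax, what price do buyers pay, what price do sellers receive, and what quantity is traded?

Buyers pay $17; sellers receive $8; quantity = 1.

Without the tax, 86 − 5P = 4P − 31 gives 9P = 117, so P* = $13 and Q* = 21.
With the tax collected from sellers, supply shifts: Qs = 4(P − 9) − 31.
New equilibrium: buyers pay $17, sellers receive $8, Q = 1. (Wedge: Pb − Ps = 9.)
The less price-elastic side of the market bears the larger share of a per-unit tax.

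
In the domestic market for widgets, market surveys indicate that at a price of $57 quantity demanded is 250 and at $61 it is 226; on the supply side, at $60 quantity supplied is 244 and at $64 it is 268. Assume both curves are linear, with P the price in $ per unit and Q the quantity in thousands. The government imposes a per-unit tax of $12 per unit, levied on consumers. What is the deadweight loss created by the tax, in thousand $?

Demand slope: (226 − 250)/(61 − 57) = -6, so Qd = 592 − 6P.
Supply slope: (268 − 244)/(64 − 60) = 6, so Qs = 6P − 116.
Before the tax: set 592 − 6P = 6P − 116 → P* = $59, Q* = 238.
With the tax collected from consumers, demand (in seller-price terms) shifts: Qd = 592 − 6(P + 12).
Solving gives Q = 202 with consumers paying $65 and producers receiving $53 (the $12 wedge).
Quantity falls by |ΔQ| = |238 − 202| = 36.
DWL = ½ · t · |ΔQ| = ½ · 12 · 36 = $216.

Deadweight loss = $216 thousand.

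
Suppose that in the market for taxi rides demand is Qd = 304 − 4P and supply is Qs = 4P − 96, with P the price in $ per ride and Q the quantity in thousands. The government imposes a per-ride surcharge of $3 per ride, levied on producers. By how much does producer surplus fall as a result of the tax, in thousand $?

Without the tax, 304 − 4P = 4P − 96 gives 8P = 400, so P* = $50 and Q* = 104.
With the tax collected from producers, supply shifts: Qs = 4(P − 3) − 96.
New equilibrium: buyers pay $51.5, producers receive $48.5, Q = 98. (Wedge: Pb − Ps = 3.)
ΔPS is the trapezoid between Q = 98 and Q = 104 of height $1.5: ½ · (104 + 98) · 1.5 = $151.5.

Producer surplus falls by $151.5 thousand.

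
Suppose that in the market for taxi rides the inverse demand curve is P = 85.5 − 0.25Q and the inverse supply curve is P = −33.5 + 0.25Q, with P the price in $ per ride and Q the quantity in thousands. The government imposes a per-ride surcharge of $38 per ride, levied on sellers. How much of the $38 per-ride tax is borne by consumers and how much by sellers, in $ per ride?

Inverting to Q(P) form: Qd = 342 − 4P; Qs = 4P + 134.
Before the tax: set 342 − 4P = 4P + 134 → P* = $26, Q* = 238.
With the tax collected from sellers, supply shifts: Qs = 4(P − 38) + 134.
Solving gives Q = 162 with consumers paying $45 and sellers receiving $7 (the $38 wedge).
Burden on consumers: $19; on sellers: $19. (They sum to $38.)

Consumers bear $19 per ride; sellers bear $19 per ride.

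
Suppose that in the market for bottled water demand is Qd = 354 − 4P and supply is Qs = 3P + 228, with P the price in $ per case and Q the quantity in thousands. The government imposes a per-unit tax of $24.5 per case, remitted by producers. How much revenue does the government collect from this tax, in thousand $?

Before the tax: set 354 − 4P = 3P + 228 → P* = $18, Q* = 282.
With the tax collected from producers, supply shifts: Qs = 3(P − 24.5) + 228.
Solving gives Q = 240 with buyers paying $28.5 and producers receiving $4 (the $24.5 wedge).
Revenue = t · Q = 24.5 · 240 = $5880.

Tax revenue = $5880 thousand.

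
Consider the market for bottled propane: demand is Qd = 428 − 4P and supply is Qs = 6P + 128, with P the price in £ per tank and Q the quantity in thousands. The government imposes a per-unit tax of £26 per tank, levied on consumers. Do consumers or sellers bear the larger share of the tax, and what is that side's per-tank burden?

Without the tax, 428 − 4P = 6P + 128 gives 10P = 300, so P* = £30 and Q* = 308.
With the tax collected from consumers, demand (in seller-price terms) shifts: Qd = 428 − 4(P + 26).
Solving gives Q = 245.6 with consumers paying £45.6 and sellers receiving £19.6 (the £26 wedge).
Per-tank burden: consumers £15.6, sellers £10.4.
Consumers take the larger share because demand is less price-elastic here (demand slope 4 vs supply slope 6).
The less price-elastic side of the market bears the larger share of a per-unit tax.

Consumers bear the larger share: £15.6 per tank.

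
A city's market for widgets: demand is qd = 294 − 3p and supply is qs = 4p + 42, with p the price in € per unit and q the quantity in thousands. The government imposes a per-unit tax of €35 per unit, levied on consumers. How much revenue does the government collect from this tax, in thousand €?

Tax revenue = €4410 thousand.

Without the tax, 294 − 3p = 4p + 42 gives 7p = 252, so p* = €36 and q* = 186.
With the tax collected from consumers, demand (in seller-price terms) shifts: qd = 294 − 3(p + 35).
Solving gives q = 126 with consumers paying €56 and sellers receiving €21 (the €35 wedge).
Revenue = t · Q = 35 · 126 = €4410.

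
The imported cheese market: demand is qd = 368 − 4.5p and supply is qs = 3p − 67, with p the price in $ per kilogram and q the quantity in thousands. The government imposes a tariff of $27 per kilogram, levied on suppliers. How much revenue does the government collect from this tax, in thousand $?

Without the tax, 368 − 4.5p = 3p − 67 gives 7.5p = 435, so p* = $58 and q* = 107.
With the tax collected from suppliers, supply shifts: qs = 3(p − 27) − 67.
New equilibrium: buyers pay $68.8, suppliers receive $41.8, q = 58.4. (Wedge: pb − ps = 27.)
Revenue = t · Q = 27 · 58.4 = $1576.8.

Tax revenue = $1576.8 thousand.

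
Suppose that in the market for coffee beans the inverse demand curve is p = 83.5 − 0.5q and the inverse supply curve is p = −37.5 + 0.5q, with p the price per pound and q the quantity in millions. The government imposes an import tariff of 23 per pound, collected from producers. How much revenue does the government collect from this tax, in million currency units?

Inverting to q(p) form: qd = 167 − 2p; qs = 2p + 75.
Before the tax: set 167 − 2p = 2p + 75 → p* = 23, q* = 121.
With the tax collected from producers, supply shifts: qs = 2(p − 23) + 75.
New equilibrium: buyers pay 34.5, producers receive 11.5, q = 98. (Wedge: pb − ps = 23.)
Revenue = t · Q = 23 · 98 = 2254.

Tax revenue = 2254 million.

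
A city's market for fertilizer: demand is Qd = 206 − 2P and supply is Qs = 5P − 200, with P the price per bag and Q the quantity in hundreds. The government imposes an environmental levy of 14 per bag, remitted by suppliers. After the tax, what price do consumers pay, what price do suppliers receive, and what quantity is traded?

Without the tax, 206 − 2P = 5P − 200 gives 7P = 406, so P* = 58 and Q* = 90.
With the tax collected from suppliers, supply shifts: Qs = 5(P − 14) − 200.
Solving gives Q = 70 with consumers paying 68 and suppliers receiving 54 (the 14 wedge).
The less price-elastic side of the market bears the larger share of a per-unit tax.

Consumers pay 68; suppliers receive 54; quantity = 70.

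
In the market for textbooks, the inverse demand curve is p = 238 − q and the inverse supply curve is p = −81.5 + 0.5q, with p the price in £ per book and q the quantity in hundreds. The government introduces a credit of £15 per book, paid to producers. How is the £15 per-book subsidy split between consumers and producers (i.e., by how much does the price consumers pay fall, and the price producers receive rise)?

Consumers gain £10 per book; producers gain £5 per book.

Inverting to q(p) form: qd = 238 − p; qs = 2p + 163.
Without the subsidy, 238 − p = 2p + 163 gives 3p = 75, so p* = £25 and q* = 213.
With a per-unit subsidy paid to producers, each receives p + 15 per unit sold, so supply becomes qs = 2(p + 15) + 163.
New equilibrium: consumers pay £15, producers receive £30, q = 223. (Wedge: pb − ps = −15.)
Gain to consumers: £10; to producers: £5. (They sum to £15.)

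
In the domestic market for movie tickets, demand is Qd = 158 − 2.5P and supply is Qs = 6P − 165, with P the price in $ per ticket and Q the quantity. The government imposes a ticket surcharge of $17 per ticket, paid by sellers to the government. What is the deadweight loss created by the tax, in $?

Deadweight loss = $255.

Without the tax, 158 − 2.5P = 6P − 165 gives 8.5P = 323, so P* = $38 and Q* = 63.
With the tax collected from sellers, supply shifts: Qs = 6(P − 17) − 165.
Solving gives Q = 33 with consumers paying $50 and sellers receiving $33 (the $17 wedge).
Quantity falls by |ΔQ| = |63 − 33| = 30.
DWL = ½ · t · |ΔQ| = ½ · 17 · 30 = $255.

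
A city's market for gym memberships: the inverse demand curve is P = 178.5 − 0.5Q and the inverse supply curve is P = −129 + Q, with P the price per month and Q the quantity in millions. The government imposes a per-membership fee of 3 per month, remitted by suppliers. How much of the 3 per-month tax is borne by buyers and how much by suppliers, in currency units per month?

Rewrite in direct form: Qd = 357 − 2P and Qs = P + 129.
Without the tax, 357 − 2P = P + 129 gives 3P = 228, so P* = 76 and Q* = 205.
With the tax collected from suppliers, supply shifts: Qs = (P − 3) + 129.
Solving gives Q = 203 with buyers paying 77 and suppliers receiving 74 (the 3 wedge).
Burden on buyers: 1; on suppliers: 2. (They sum to 3.)

Buyers bear 1 per month; suppliers bear 2 per month.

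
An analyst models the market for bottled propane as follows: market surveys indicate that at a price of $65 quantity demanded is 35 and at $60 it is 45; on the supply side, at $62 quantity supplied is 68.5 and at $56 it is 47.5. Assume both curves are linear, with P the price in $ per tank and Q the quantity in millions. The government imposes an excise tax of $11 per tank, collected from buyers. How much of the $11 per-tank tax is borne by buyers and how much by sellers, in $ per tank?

Buyers bear $7 per tank; sellers bear $4 per tank.

Demand slope: (45 − 35)/(60 − 65) = -2, so Qd = 165 − 2P.
Supply slope: (47.5 − 68.5)/(56 − 62) = 3.5, so Qs = 3.5P − 148.5.
Without the tax, 165 − 2P = 3.5P − 148.5 gives 5.5P = 313.5, so P* = $57 and Q* = 51.
With the tax collected from buyers, demand (in seller-price terms) shifts: Qd = 165 − 2(P + 11).
Solving gives Q = 37 with buyers paying $64 and sellers receiving $53 (the $11 wedge).
Burden on buyers: $7; on sellers: $4. (They sum to $11.)
The less price-elastic side of the market bears the larger share of a per-unit tax.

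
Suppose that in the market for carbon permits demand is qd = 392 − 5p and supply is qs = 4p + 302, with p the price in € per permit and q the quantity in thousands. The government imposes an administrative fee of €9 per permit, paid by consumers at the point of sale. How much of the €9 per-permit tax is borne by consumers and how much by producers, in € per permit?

Without the tax, 392 − 5p = 4p + 302 gives 9p = 90, so p* = €10 and q* = 342.
With the tax collected from consumers, demand (in seller-price terms) shifts: qd = 392 − 5(p + 9).
Solving gives q = 322 with consumers paying €14 and producers receiving €5 (the €9 wedge).
Burden on consumers: €4; on producers: €5. (They sum to €9.)

Consumers bear €4 per permit; producers bear €5 per permit.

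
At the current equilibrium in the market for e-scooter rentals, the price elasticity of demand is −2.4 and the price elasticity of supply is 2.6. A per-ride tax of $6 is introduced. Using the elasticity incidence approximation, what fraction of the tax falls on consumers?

Consumers' share ≈ 0.52.

Incidence ratio: consumers' share ≈ εs / (εs + |εd|) = 2.6 / (2.6 + 2.4) = 0.52.
Supply is the more elastic side, so consumers bear the larger share.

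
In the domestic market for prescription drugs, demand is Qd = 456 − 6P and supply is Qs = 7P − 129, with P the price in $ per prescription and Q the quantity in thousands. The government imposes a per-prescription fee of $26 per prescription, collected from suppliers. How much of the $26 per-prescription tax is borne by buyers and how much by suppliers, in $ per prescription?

Without the tax, 456 − 6P = 7P − 129 gives 13P = 585, so P* = $45 and Q* = 186.
With the tax collected from suppliers, supply shifts: Qs = 7(P − 26) − 129.
Solving gives Q = 102 with buyers paying $59 and suppliers receiving $33 (the $26 wedge).
Burden on buyers: $14; on suppliers: $12. (They sum to $26.)
The less price-elastic side of the market bears the larger share of a per-unit tax.

Buyers bear $14 per prescription; suppliers bear $12 per prescription.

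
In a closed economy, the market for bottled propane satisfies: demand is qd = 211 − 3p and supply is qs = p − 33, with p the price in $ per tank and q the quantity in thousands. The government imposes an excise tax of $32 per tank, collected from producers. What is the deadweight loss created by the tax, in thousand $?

Deadweight loss = $384 thousand.

Without the tax, 211 − 3p = p − 33 gives 4p = 244, so p* = $61 and q* = 28.
With the tax collected from producers, supply shifts: qs = (p − 32) − 33.
Solving gives q = 4 with buyers paying $69 and producers receiving $37 (the $32 wedge).
Quantity falls by |ΔQ| = |28 − 4| = 24.
DWL = ½ · t · |ΔQ| = ½ · 32 · 24 = $384.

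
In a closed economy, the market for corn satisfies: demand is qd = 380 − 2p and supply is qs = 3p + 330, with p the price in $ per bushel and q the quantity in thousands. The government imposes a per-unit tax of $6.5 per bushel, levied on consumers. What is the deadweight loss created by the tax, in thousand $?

Deadweight loss = $25.35 thousand.

Without the tax, 380 − 2p = 3p + 330 gives 5p = 50, so p* = $10 and q* = 360.
With the tax collected from consumers, demand (in seller-price terms) shifts: qd = 380 − 2(p + 6.5).
New equilibrium: consumers pay $13.9, producers receive $7.4, q = 352.2. (Wedge: pb − ps = 6.5.)
Quantity falls by |ΔQ| = |360 − 352.2| = 7.8.
DWL = ½ · t · |ΔQ| = ½ · 6.5 · 7.8 = $25.35.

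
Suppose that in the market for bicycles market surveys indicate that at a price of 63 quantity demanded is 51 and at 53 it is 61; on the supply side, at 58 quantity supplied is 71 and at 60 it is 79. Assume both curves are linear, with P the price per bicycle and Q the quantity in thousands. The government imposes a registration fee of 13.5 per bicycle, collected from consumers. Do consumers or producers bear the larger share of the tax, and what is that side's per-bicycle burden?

Consumers bear the larger share: 10.8 per bicycle.

Demand slope: (61 − 51)/(53 − 63) = -1, so Qd = 114 − P.
Supply slope: (79 − 71)/(60 − 58) = 4, so Qs = 4P − 161.
Without the tax, 114 − P = 4P − 161 gives 5P = 275, so P* = 55 and Q* = 59.
With the tax collected from consumers, demand (in seller-price terms) shifts: Qd = 114 − (P + 13.5).
New equilibrium: consumers pay 65.8, producers receive 52.3, Q = 48.2. (Wedge: Pb − Ps = 13.5.)
Per-bicycle burden: consumers 10.8, producers 2.7.
Consumers take the larger share because demand is less price-elastic here (demand slope 1 vs supply slope 4).
The less price-elastic side of the market bears the larger share of a per-unit tax.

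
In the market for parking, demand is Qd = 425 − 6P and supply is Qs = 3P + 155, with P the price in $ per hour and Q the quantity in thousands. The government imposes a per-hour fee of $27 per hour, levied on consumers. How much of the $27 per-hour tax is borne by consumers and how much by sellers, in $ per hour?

Consumers bear $9 per hour; sellers bear $18 per hour.

Before the tax: set 425 − 6P = 3P + 155 → P* = $30, Q* = 245.
With the tax collected from consumers, demand (in seller-price terms) shifts: Qd = 425 − 6(P + 27).
Solving gives Q = 191 with consumers paying $39 and sellers receiving $12 (the $27 wedge).
Burden on consumers: $9; on sellers: $18. (They sum to $27.)
The less price-elastic side of the market bears the larger share of a per-unit tax.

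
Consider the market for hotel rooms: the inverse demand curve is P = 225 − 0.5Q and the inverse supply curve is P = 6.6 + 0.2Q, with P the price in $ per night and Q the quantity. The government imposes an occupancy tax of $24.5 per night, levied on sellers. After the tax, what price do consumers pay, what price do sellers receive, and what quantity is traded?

Consumers pay $86.5; sellers receive $62; quantity = 277.

Inverting to Q(P) form: Qd = 450 − 2P; Qs = 5P − 33.
Before the tax: set 450 − 2P = 5P − 33 → P* = $69, Q* = 312.
With the tax collected from sellers, supply shifts: Qs = 5(P − 24.5) − 33.
Solving gives Q = 277 with consumers paying $86.5 and sellers receiving $62 (the $24.5 wedge).
The less price-elastic side of the market bears the larger share of a per-unit tax.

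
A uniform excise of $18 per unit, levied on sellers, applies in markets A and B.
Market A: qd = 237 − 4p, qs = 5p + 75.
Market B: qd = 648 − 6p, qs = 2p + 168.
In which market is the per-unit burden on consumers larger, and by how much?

Market A, by $5.5.

Market A: pre-tax p* = $18, q* = 165; post-tax q = 125; per-unit burden on consumers = $10.
Market B: pre-tax p* = $60, q* = 288; post-tax q = 261; per-unit burden on consumers = $4.5.
Difference: $10 vs $4.5 → market A is larger by $5.5.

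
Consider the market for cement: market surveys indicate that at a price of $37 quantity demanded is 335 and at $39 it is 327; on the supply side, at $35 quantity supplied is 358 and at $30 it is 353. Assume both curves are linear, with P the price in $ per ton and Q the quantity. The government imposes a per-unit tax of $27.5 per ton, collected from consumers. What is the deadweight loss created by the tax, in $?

Demand slope: (327 − 335)/(39 − 37) = -4, so Qd = 483 − 4P.
Supply slope: (353 − 358)/(30 − 35) = 1, so Qs = P + 323.
Without the tax, 483 − 4P = P + 323 gives 5P = 160, so P* = $32 and Q* = 355.
With the tax collected from consumers, demand (in seller-price terms) shifts: Qd = 483 − 4(P + 27.5).
New equilibrium: consumers pay $37.5, producers receive $10, Q = 333. (Wedge: Pb − Ps = 27.5.)
Quantity falls by |ΔQ| = |355 − 333| = 22.
DWL = ½ · t · |ΔQ| = ½ · 27.5 · 22 = $302.5.

Deadweight loss = $302.5.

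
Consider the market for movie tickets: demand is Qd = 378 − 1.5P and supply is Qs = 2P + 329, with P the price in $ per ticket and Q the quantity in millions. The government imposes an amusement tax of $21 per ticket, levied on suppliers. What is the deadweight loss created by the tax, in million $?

Deadweight loss = $189 million.

Before the tax: set 378 − 1.5P = 2P + 329 → P* = $14, Q* = 357.
With the tax collected from suppliers, supply shifts: Qs = 2(P − 21) + 329.
New equilibrium: consumers pay $26, suppliers receive $5, Q = 339. (Wedge: Pb − Ps = 21.)
Quantity falls by |ΔQ| = |357 − 339| = 18.
DWL = ½ · t · |ΔQ| = ½ · 21 · 18 = $189.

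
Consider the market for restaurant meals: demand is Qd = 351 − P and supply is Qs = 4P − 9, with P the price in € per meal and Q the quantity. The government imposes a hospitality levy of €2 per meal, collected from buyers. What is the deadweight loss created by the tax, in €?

Without the tax, 351 − P = 4P − 9 gives 5P = 360, so P* = €72 and Q* = 279.
With the tax collected from buyers, demand (in seller-price terms) shifts: Qd = 351 − (P + 2).
Solving gives Q = 277.4 with buyers paying €73.6 and producers receiving €71.6 (the €2 wedge).
Quantity falls by |ΔQ| = |279 − 277.4| = 1.6.
DWL = ½ · t · |ΔQ| = ½ · 2 · 1.6 = €1.6.

Deadweight loss = €1.6.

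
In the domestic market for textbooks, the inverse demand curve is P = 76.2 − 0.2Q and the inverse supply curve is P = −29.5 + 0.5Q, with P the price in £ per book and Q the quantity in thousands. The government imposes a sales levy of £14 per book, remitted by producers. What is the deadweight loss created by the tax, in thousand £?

Inverting to Q(P) form: Qd = 381 − 5P; Qs = 2P + 59.
Without the tax, 381 − 5P = 2P + 59 gives 7P = 322, so P* = £46 and Q* = 151.
With the tax collected from producers, supply shifts: Qs = 2(P − 14) + 59.
Solving gives Q = 131 with buyers paying £50 and producers receiving £36 (the £14 wedge).
Quantity falls by |ΔQ| = |151 − 131| = 20.
DWL = ½ · t · |ΔQ| = ½ · 14 · 20 = £140.

Deadweight loss = £140 thousand.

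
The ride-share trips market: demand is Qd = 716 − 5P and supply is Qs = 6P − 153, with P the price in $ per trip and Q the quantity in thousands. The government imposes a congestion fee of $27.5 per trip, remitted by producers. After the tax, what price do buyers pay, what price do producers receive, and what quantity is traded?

Buyers pay $94; producers receive $66.5; quantity = 246.

Without the tax, 716 − 5P = 6P − 153 gives 11P = 869, so P* = $79 and Q* = 321.
With the tax collected from producers, supply shifts: Qs = 6(P − 27.5) − 153.
Solving gives Q = 246 with buyers paying $94 and producers receiving $66.5 (the $27.5 wedge).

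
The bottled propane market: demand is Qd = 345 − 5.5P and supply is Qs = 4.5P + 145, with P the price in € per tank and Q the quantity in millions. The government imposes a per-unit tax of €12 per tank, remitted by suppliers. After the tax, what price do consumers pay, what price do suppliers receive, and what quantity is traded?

Without the tax, 345 − 5.5P = 4.5P + 145 gives 10P = 200, so P* = €20 and Q* = 235.
With the tax collected from suppliers, supply shifts: Qs = 4.5(P − 12) + 145.
Solving gives Q = 205.3 with consumers paying €25.4 and suppliers receiving €13.4 (the €12 wedge).
The less price-elastic side of the market bears the larger share of a per-unit tax.

Consumers pay €25.4; suppliers receive €13.4; quantity = 205.3.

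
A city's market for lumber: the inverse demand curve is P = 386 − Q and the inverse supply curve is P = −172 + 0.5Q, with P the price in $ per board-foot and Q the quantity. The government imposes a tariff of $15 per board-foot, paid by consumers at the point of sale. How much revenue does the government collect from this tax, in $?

Tax revenue = $5430.

Rewrite in direct form: Qd = 386 − P and Qs = 2P + 344.
Without the tax, 386 − P = 2P + 344 gives 3P = 42, so P* = $14 and Q* = 372.
With the tax collected from consumers, demand (in seller-price terms) shifts: Qd = 386 − (P + 15).
Solving gives Q = 362 with consumers paying $24 and sellers receiving $9 (the $15 wedge).
Revenue = t · Q = 15 · 362 = $5430.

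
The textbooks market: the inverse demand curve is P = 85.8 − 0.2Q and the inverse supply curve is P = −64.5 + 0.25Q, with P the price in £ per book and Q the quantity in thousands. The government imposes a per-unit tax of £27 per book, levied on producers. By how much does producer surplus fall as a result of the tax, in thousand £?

Rewrite in direct form: Qd = 429 − 5P and Qs = 4P + 258.
Before the tax: set 429 − 5P = 4P + 258 → P* = £19, Q* = 334.
With the tax collected from producers, supply shifts: Qs = 4(P − 27) + 258.
Solving gives Q = 274 with consumers paying £31 and producers receiving £4 (the £27 wedge).
ΔPS is the trapezoid between Q = 274 and Q = 334 of height £15: ½ · (334 + 274) · 15 = £4560.

Producer surplus falls by £4560 thousand.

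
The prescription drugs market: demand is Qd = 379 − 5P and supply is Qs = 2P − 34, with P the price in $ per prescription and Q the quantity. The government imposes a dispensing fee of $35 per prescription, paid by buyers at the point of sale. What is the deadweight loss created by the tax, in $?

Deadweight loss = $875.

Without the tax, 379 − 5P = 2P − 34 gives 7P = 413, so P* = $59 and Q* = 84.
With the tax collected from buyers, demand (in seller-price terms) shifts: Qd = 379 − 5(P + 35).
Solving gives Q = 34 with buyers paying $69 and suppliers receiving $34 (the $35 wedge).
Quantity falls by |ΔQ| = |84 − 34| = 50.
DWL = ½ · t · |ΔQ| = ½ · 35 · 50 = $875.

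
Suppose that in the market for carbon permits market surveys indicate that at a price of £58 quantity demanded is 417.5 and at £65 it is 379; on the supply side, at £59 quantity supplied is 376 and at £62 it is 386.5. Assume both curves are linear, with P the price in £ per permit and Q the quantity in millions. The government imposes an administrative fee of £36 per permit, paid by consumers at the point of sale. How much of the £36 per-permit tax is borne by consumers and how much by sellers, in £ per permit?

Demand slope: (379 − 417.5)/(65 − 58) = -5.5, so Qd = 736.5 − 5.5P.
Supply slope: (386.5 − 376)/(62 − 59) = 3.5, so Qs = 3.5P + 169.5.
Without the tax, 736.5 − 5.5P = 3.5P + 169.5 gives 9P = 567, so P* = £63 and Q* = 390.
With the tax collected from consumers, demand (in seller-price terms) shifts: Qd = 736.5 − 5.5(P + 36).
New equilibrium: consumers pay £77, sellers receive £41, Q = 313. (Wedge: Pb − Ps = 36.)
Burden on consumers: £14; on sellers: £22. (They sum to £36.)

Consumers bear £14 per permit; sellers bear £22 per permit.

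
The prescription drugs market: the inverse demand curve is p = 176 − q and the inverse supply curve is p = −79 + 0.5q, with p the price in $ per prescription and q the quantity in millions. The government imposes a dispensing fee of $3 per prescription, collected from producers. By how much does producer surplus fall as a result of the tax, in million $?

Rewrite in direct form: qd = 176 − p and qs = 2p + 158.
Without the tax, 176 − p = 2p + 158 gives 3p = 18, so p* = $6 and q* = 170.
With the tax collected from producers, supply shifts: qs = 2(p − 3) + 158.
Solving gives q = 168 with consumers paying $8 and producers receiving $5 (the $3 wedge).
ΔPS is the trapezoid between Q = 168 and Q = 170 of height $1: ½ · (170 + 168) · 1 = $169.

Producer surplus falls by $169 million.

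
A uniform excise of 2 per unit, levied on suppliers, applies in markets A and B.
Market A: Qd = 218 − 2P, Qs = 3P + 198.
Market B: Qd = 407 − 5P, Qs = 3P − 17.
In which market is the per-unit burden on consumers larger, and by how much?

Market A, by 0.45.

Market A: pre-tax P* = 4, Q* = 210; post-tax Q = 207.6; per-unit burden on consumers = 1.2.
Market B: pre-tax P* = 53, Q* = 142; post-tax Q = 138.25; per-unit burden on consumers = 0.75.
Difference: 1.2 vs 0.75 → market A is larger by 0.45.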